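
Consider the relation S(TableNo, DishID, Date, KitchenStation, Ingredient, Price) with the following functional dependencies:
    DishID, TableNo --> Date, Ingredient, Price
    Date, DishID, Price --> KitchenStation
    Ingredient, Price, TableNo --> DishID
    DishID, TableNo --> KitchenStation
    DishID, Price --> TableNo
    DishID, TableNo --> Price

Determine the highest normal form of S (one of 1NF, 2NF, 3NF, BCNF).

Candidate keys: {DishID, Price}, {DishID, TableNo}, {Ingredient, Price, TableNo}. Prime attributes: {DishID, Ingredient, Price, TableNo}.
Every FD has a superkey on the left, so the relation is in BCNF.

BCNF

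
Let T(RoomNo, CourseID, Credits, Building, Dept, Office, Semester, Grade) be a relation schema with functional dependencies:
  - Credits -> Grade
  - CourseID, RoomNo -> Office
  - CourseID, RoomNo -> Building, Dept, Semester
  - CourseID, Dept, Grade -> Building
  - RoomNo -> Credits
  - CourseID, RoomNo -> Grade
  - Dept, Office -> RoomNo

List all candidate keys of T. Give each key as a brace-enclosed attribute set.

No FD produces {CourseID}, so it must be in every candidate key.
{CourseID, RoomNo}⁺ = {Building, CourseID, Credits, Dept, Grade, Office, RoomNo, Semester}, which is every attribute, so {CourseID, RoomNo} is a candidate key.
{CourseID, Dept, Office}⁺ = {Building, CourseID, Credits, Dept, Grade, Office, RoomNo, Semester}, which is every attribute, so {CourseID, Dept, Office} is a candidate key.
Any other superkey properly contains one of these, so there are no further candidate keys.

{CourseID, Dept, Office}, {CourseID, RoomNo}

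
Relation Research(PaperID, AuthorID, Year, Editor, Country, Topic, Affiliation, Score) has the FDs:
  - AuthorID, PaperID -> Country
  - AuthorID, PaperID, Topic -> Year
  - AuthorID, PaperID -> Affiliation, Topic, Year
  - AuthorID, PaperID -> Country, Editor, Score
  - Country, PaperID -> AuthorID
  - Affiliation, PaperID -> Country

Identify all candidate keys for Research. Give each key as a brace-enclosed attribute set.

{Affiliation, PaperID}, {AuthorID, PaperID}, {Country, PaperID}

Attributes never on any right-hand side: {PaperID} — every candidate key must contain it.
{Affiliation, PaperID}⁺ = {Affiliation, AuthorID, Country, Editor, PaperID, Score, Topic, Year} — all of the relation — so {Affiliation, PaperID} is a candidate key.
{AuthorID, PaperID}⁺ = {Affiliation, AuthorID, Country, Editor, PaperID, Score, Topic, Year} — all of the relation — so {AuthorID, PaperID} is a candidate key.
{Country, PaperID}⁺ = {Affiliation, AuthorID, Country, Editor, PaperID, Score, Topic, Year} — all of the relation — so {Country, PaperID} is a candidate key.
No proper subset of any of these is a key, and no other minimal superkey exists.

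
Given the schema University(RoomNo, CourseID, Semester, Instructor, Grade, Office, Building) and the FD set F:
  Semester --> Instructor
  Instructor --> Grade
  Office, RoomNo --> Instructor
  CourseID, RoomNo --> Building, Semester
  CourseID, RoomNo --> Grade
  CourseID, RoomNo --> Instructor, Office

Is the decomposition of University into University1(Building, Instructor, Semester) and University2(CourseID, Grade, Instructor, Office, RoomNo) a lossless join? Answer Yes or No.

Common attributes: {Instructor}; their closure is {Grade, Instructor}.
The closure covers neither University1 nor University2 entirely; the join is not lossless.

No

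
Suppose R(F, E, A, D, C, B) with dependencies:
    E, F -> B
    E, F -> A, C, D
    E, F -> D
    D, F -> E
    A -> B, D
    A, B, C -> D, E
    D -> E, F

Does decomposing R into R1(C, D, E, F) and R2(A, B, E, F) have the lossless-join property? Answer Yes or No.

Yes

R1 ∩ R2 = {E, F}; its closure under F is {A, B, C, D, E, F}.
Since R1 ⊆ {A, B, C, D, E, F}, the intersection is a superkey of R1; the decomposition is lossless.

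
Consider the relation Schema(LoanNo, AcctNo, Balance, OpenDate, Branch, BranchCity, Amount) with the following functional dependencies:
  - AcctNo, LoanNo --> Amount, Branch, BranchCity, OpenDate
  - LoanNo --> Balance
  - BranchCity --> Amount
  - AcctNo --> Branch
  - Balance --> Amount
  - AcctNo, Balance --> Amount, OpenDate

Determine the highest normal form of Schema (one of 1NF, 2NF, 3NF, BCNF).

Candidate key: {AcctNo, LoanNo}. Prime attributes: {AcctNo, LoanNo}.
LoanNo --> Balance: {LoanNo}⁺ = {Amount, Balance, LoanNo}, which is not all of the attributes, so the left side is not a superkey — BCNF is violated.
LoanNo --> Balance has non-prime {Balance} on the right and a non-superkey on the left, so 3NF fails.
The proper key subset {AcctNo} of {AcctNo, LoanNo} determines non-prime {Branch}, so the relation is not even in 2NF.

1NF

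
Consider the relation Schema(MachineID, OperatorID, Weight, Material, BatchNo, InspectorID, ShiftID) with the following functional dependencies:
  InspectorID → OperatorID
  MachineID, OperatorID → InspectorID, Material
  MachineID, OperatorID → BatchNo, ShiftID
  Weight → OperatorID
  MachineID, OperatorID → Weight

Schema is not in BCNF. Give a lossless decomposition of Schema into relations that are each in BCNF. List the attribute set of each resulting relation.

{BatchNo, InspectorID, MachineID, Material, ShiftID, Weight}; {InspectorID, OperatorID}

Candidate keys of the original relation: {InspectorID, MachineID}, {MachineID, OperatorID}, {MachineID, Weight}.
{BatchNo, InspectorID, MachineID, Material, OperatorID, ShiftID, Weight}: {InspectorID} determines {InspectorID, OperatorID} here but is not a superkey — split on InspectorID → OperatorID, giving {InspectorID, OperatorID} and {BatchNo, InspectorID, MachineID, Material, ShiftID, Weight}.
{InspectorID, OperatorID} has no BCNF violation.
{BatchNo, InspectorID, MachineID, Material, ShiftID, Weight} has no BCNF violation.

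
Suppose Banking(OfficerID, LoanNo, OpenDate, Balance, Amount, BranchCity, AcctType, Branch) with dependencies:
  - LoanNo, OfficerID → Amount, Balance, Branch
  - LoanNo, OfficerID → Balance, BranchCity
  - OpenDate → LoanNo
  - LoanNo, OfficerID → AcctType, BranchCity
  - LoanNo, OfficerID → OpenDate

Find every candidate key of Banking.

{LoanNo, OfficerID}, {OfficerID, OpenDate}

{OfficerID} never appears on the right of any FD, so every key must include it.
{LoanNo, OfficerID}⁺ = {AcctType, Amount, Balance, Branch, BranchCity, LoanNo, OfficerID, OpenDate}, which is every attribute, so {LoanNo, OfficerID} is a candidate key.
{OfficerID, OpenDate}⁺ = {AcctType, Amount, Balance, Branch, BranchCity, LoanNo, OfficerID, OpenDate}, which is every attribute, so {OfficerID, OpenDate} is a candidate key.
No proper subset of any of these is a key, and no other minimal superkey exists.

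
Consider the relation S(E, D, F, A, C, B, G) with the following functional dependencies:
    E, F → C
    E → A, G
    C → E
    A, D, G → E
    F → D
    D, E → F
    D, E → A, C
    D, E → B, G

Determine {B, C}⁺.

Start with {B, C}.
C → E applies; add {E} → now {B, C, E}.
E → A, G applies; add {A, G} → now {A, B, C, E, G}.
No further FD applies.

{A, B, C, E, G}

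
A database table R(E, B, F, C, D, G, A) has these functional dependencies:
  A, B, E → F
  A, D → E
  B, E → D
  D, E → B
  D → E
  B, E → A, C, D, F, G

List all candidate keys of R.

{D}⁺ = {A, B, C, D, E, F, G}, which is every attribute, so {D} is a candidate key.
{B, E}⁺ = {A, B, C, D, E, F, G}, which is every attribute, so {B, E} is a candidate key.
Any other superkey properly contains one of these, so there are no further candidate keys.

{B, E}, {D}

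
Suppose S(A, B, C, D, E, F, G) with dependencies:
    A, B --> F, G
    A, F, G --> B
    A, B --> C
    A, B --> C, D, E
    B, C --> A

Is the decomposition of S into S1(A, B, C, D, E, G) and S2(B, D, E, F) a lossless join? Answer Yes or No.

No

The shared attributes are {B, D, E} and {B, D, E}⁺ = {B, D, E}.
Neither S1 nor S2 is contained in that closure, so the decomposition is lossy.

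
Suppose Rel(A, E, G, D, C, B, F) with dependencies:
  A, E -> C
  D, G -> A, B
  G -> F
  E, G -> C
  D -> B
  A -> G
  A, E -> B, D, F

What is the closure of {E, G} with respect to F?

Start with {E, G}.
G -> F applies; add {F} → now {E, F, G}.
E, G -> C applies; add {C} → now {C, E, F, G}.
No further FD applies.

{C, E, F, G}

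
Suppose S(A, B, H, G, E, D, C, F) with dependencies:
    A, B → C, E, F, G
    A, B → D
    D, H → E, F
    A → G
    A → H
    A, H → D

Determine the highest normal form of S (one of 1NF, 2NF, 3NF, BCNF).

Candidate key: {A, B}. Prime attributes: {A, B}.
D, H → E, F breaks BCNF: {D, H}⁺ = {D, E, F, H}, so {D, H} is not a superkey.
Because {E, F} are non-prime and the left side of D, H → E, F is not a superkey, the relation is not in 3NF.
The proper key subset {A} of {A, B} determines non-prime {D, E, F, G, H}, so the relation is not even in 2NF.

1NF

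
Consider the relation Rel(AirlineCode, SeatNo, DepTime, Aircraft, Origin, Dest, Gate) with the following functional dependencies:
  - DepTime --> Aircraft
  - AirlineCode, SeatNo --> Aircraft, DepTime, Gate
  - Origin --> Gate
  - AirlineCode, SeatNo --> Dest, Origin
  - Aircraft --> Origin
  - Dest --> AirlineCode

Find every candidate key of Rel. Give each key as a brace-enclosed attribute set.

Attributes never on any right-hand side: {SeatNo} — every candidate key must contain it.
{AirlineCode, SeatNo} is a candidate key since {AirlineCode, SeatNo}⁺ = {Aircraft, AirlineCode, DepTime, Dest, Gate, Origin, SeatNo} covers every attribute.
{Dest, SeatNo} is a candidate key since {Dest, SeatNo}⁺ = {Aircraft, AirlineCode, DepTime, Dest, Gate, Origin, SeatNo} covers every attribute.
Any other superkey properly contains one of these, so there are no further candidate keys.

{AirlineCode, SeatNo}, {Dest, SeatNo}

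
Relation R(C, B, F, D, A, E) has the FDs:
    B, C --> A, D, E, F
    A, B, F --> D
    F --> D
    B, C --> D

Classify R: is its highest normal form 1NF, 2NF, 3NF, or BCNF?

2NF

Candidate key: {B, C}. Prime attributes: {B, C}.
For A, B, F --> D we have {A, B, F}⁺ = {A, B, D, F}; {A, B, F} is not a superkey, so BCNF fails.
A, B, F --> D has non-prime {D} on the right and a non-superkey on the left, so 3NF fails.
No non-prime attribute depends on a proper subset of any candidate key, so 2NF holds.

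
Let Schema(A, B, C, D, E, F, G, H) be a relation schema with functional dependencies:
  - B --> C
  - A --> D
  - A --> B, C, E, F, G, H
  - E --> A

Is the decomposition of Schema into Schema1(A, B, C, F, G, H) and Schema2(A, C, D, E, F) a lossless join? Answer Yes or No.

Yes

The shared attributes are {A, C, F} and {A, C, F}⁺ = {A, B, C, D, E, F, G, H}.
Since Schema1 ⊆ {A, B, C, D, E, F, G, H}, the intersection is a superkey of Schema1; the decomposition is lossless.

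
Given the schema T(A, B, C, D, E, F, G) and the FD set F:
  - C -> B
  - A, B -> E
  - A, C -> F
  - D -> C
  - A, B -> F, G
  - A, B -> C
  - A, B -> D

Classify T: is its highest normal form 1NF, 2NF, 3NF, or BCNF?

3NF

Candidate keys: {A, B}, {A, C}, {A, D}. Prime attributes: {A, B, C, D}.
For C -> B we have {C}⁺ = {B, C}; {C} is not a superkey, so BCNF fails.
Since {B} ⊆ prime attributes and every other non-superkey FD also has a prime right side, the schema is in 3NF.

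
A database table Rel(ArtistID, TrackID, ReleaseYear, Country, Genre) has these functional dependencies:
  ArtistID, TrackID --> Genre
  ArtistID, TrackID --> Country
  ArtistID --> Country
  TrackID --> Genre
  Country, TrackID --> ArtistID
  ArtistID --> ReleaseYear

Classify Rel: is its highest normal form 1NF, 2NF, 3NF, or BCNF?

Candidate keys: {ArtistID, TrackID}, {Country, TrackID}. Prime attributes: {ArtistID, Country, TrackID}.
For ArtistID --> Country we have {ArtistID}⁺ = {ArtistID, Country, ReleaseYear}; {ArtistID} is not a superkey, so BCNF fails.
TrackID --> Genre determines the non-prime attribute {Genre} from a non-superkey — 3NF is violated.
The proper key subset {ArtistID} of {ArtistID, TrackID} determines non-prime {ReleaseYear}, so the relation is not even in 2NF.

1NF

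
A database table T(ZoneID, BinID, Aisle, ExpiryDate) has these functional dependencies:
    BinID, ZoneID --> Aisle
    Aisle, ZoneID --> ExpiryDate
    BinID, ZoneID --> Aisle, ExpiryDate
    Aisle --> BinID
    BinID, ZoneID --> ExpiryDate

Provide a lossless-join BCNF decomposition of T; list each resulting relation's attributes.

Candidate keys of the original relation: {Aisle, ZoneID}, {BinID, ZoneID}.
{Aisle, BinID, ExpiryDate, ZoneID}: {Aisle} determines {Aisle, BinID} here but is not a superkey — split on Aisle --> BinID, giving {Aisle, BinID} and {Aisle, ExpiryDate, ZoneID}.
{Aisle, BinID} is in BCNF.
{Aisle, ExpiryDate, ZoneID} is in BCNF.

{Aisle, BinID}; {Aisle, ExpiryDate, ZoneID}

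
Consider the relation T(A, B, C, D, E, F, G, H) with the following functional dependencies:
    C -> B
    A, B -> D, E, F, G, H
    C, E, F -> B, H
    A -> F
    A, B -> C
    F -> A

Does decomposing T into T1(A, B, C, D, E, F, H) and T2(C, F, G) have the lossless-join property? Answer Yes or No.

Yes

Common attributes: {C, F}; their closure is {A, B, C, D, E, F, G, H}.
T1 is contained in that closure, so T1 ∩ T2 -> T1 holds and the join is lossless.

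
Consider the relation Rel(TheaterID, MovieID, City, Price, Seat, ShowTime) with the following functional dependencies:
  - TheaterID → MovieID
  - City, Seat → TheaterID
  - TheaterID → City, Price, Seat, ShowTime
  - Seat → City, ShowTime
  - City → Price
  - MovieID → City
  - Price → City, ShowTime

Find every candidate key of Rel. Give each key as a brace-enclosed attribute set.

{Seat}⁺ = {City, MovieID, Price, Seat, ShowTime, TheaterID}, which is every attribute, so {Seat} is a candidate key.
{TheaterID}⁺ = {City, MovieID, Price, Seat, ShowTime, TheaterID}, which is every attribute, so {TheaterID} is a candidate key.
No proper subset of any of these is a key, and no other minimal superkey exists.

{Seat}, {TheaterID}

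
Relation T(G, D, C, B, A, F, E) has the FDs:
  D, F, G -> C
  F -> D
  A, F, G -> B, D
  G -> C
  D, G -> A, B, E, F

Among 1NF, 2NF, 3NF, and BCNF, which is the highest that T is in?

1NF

Candidate keys: {D, G}, {F, G}. Prime attributes: {D, F, G}.
F -> D: {F}⁺ = {D, F}, which is not all of the attributes, so the left side is not a superkey — BCNF is violated.
G -> C has non-prime {C} on the right and a non-superkey on the left, so 3NF fails.
The proper key subset {G} of {D, G} determines non-prime {C}, so the relation is not even in 2NF.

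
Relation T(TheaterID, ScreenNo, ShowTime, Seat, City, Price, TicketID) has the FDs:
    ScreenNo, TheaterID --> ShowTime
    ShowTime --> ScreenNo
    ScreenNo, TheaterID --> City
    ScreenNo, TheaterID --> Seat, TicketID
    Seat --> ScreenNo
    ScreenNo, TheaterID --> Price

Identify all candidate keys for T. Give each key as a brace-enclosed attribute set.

{ScreenNo, TheaterID}, {Seat, TheaterID}, {ShowTime, TheaterID}

{TheaterID} never appears on the right of any FD, so every key must include it.
{ScreenNo, TheaterID}⁺ = {City, Price, ScreenNo, Seat, ShowTime, TheaterID, TicketID} — all of the relation — so {ScreenNo, TheaterID} is a candidate key.
{Seat, TheaterID}⁺ = {City, Price, ScreenNo, Seat, ShowTime, TheaterID, TicketID} — all of the relation — so {Seat, TheaterID} is a candidate key.
{ShowTime, TheaterID}⁺ = {City, Price, ScreenNo, Seat, ShowTime, TheaterID, TicketID} — all of the relation — so {ShowTime, TheaterID} is a candidate key.
No proper subset of any of these is a key, and no other minimal superkey exists.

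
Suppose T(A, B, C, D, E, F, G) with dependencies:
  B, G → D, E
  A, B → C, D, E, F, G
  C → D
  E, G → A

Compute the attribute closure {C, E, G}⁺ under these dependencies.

Start with {C, E, G}.
C → D applies; add {D} → now {C, D, E, G}.
E, G → A applies; add {A} → now {A, C, D, E, G}.
No further FD applies.

{A, C, D, E, G}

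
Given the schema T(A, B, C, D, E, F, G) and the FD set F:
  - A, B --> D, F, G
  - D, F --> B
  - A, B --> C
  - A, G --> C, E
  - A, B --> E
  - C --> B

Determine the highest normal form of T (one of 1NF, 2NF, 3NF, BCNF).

Candidate keys: {A, B}, {A, C}, {A, D, F}, {A, G}. Prime attributes: {A, B, C, D, F, G}.
For D, F --> B we have {D, F}⁺ = {B, D, F}; {D, F} is not a superkey, so BCNF fails.
Its right-hand attributes {B} are all prime, as are those of every other non-superkey FD — the relation is in 3NF.

3NF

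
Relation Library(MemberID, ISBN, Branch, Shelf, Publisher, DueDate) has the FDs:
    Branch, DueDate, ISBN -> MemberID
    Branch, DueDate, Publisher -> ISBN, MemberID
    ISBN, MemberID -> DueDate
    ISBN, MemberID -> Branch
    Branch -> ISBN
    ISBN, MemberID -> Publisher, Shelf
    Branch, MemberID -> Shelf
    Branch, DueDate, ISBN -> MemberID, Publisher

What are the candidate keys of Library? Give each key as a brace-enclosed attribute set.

{Branch, DueDate}⁺ = {Branch, DueDate, ISBN, MemberID, Publisher, Shelf} — all of the relation — so {Branch, DueDate} is a candidate key.
{Branch, MemberID}⁺ = {Branch, DueDate, ISBN, MemberID, Publisher, Shelf} — all of the relation — so {Branch, MemberID} is a candidate key.
{ISBN, MemberID}⁺ = {Branch, DueDate, ISBN, MemberID, Publisher, Shelf} — all of the relation — so {ISBN, MemberID} is a candidate key.
Any other superkey properly contains one of these, so there are no further candidate keys.

{Branch, DueDate}, {Branch, MemberID}, {ISBN, MemberID}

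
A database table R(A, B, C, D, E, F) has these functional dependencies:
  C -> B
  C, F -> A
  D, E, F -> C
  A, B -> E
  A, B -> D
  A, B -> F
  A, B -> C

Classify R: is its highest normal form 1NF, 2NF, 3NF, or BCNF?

3NF

Candidate keys: {A, B}, {A, C}, {C, F}, {D, E, F}. Prime attributes: {A, B, C, D, E, F}.
C -> B breaks BCNF: {C}⁺ = {B, C}, so {C} is not a superkey.
But every attribute on its right side ({B}) is prime, and the same holds for every other non-superkey FD, so 3NF still holds.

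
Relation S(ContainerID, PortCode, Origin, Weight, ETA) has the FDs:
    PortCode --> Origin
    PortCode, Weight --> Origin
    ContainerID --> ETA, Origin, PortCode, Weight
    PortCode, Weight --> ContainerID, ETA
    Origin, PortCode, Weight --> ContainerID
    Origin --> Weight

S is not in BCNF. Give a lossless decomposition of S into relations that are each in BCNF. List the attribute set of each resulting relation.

Candidate keys of the original relation: {ContainerID}, {PortCode}.
Within {ContainerID, ETA, Origin, PortCode, Weight}: {Origin}⁺ ∩ {ContainerID, ETA, Origin, PortCode, Weight} = {Origin, Weight}, not the whole set, so Origin --> Weight violates BCNF; decompose into {Origin, Weight} and {ContainerID, ETA, Origin, PortCode}.
{Origin, Weight}: every determinant is a superkey — BCNF.
{ContainerID, ETA, Origin, PortCode}: every determinant is a superkey — BCNF.

{ContainerID, ETA, Origin, PortCode}; {Origin, Weight}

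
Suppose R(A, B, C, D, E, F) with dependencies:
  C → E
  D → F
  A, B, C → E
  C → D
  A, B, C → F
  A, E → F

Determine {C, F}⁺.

{C, D, E, F}

Start with {C, F}.
C → E applies; add {E} → now {C, E, F}.
C → D applies; add {D} → now {C, D, E, F}.
No further FD applies.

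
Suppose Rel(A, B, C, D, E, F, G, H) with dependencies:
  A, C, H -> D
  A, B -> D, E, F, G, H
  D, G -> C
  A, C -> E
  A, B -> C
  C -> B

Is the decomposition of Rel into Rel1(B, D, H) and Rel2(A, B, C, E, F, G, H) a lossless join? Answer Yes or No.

The shared attributes are {B, H} and {B, H}⁺ = {B, H}.
The closure covers neither Rel1 nor Rel2 entirely; the join is not lossless.

No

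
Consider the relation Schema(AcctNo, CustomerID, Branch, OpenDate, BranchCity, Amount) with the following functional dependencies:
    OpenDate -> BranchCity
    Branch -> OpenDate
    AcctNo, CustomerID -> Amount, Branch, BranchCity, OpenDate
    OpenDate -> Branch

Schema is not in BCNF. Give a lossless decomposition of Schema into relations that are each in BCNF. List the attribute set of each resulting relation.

{AcctNo, Amount, CustomerID, OpenDate}; {Branch, BranchCity, OpenDate}

Candidate key of the original relation: {AcctNo, CustomerID}.
{AcctNo, Amount, Branch, BranchCity, CustomerID, OpenDate}: {OpenDate} determines {Branch, BranchCity, OpenDate} here but is not a superkey — split on OpenDate -> Branch, BranchCity, giving {Branch, BranchCity, OpenDate} and {AcctNo, Amount, CustomerID, OpenDate}.
{Branch, BranchCity, OpenDate} has no BCNF violation.
{AcctNo, Amount, CustomerID, OpenDate} has no BCNF violation.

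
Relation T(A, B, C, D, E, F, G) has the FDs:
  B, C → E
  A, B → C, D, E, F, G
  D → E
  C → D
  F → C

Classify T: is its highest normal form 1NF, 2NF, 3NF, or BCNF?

2NF

Candidate key: {A, B}. Prime attributes: {A, B}.
B, C → E breaks BCNF: {B, C}⁺ = {B, C, D, E}, so {B, C} is not a superkey.
B, C → E determines the non-prime attribute {E} from a non-superkey — 3NF is violated.
No non-prime attribute depends on a proper subset of any candidate key, so 2NF holds.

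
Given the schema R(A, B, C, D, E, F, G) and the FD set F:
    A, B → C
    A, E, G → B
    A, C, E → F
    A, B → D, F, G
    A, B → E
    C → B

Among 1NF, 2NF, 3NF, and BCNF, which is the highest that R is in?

Candidate keys: {A, B}, {A, C}, {A, E, G}. Prime attributes: {A, B, C, E, G}.
C → B: {C}⁺ = {B, C}, which is not all of the attributes, so the left side is not a superkey — BCNF is violated.
But every attribute on its right side ({B}) is prime, and the same holds for every other non-superkey FD, so 3NF still holds.

3NF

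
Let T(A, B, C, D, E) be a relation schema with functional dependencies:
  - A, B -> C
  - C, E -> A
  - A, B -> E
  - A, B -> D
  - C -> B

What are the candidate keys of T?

{A, B}⁺ = {A, B, C, D, E} — all of the relation — so {A, B} is a candidate key.
{A, C}⁺ = {A, B, C, D, E} — all of the relation — so {A, C} is a candidate key.
{C, E}⁺ = {A, B, C, D, E} — all of the relation — so {C, E} is a candidate key.
No proper subset of any of these is a key, and no other minimal superkey exists.

{A, B}, {A, C}, {C, E}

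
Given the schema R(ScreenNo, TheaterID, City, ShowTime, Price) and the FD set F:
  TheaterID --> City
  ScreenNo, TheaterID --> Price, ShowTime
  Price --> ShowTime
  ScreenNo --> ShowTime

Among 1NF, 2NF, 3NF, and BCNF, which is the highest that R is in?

Candidate key: {ScreenNo, TheaterID}. Prime attributes: {ScreenNo, TheaterID}.
For TheaterID --> City we have {TheaterID}⁺ = {City, TheaterID}; {TheaterID} is not a superkey, so BCNF fails.
TheaterID --> City has non-prime {City} on the right and a non-superkey on the left, so 3NF fails.
{ScreenNo} is a proper subset of the key {ScreenNo, TheaterID}, and {ScreenNo}⁺ contains the non-prime attribute {ShowTime} — a partial dependency, so 2NF is violated.

1NF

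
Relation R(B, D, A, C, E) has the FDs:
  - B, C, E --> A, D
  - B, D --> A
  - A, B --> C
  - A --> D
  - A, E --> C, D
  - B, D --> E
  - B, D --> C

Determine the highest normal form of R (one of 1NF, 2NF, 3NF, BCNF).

Candidate keys: {A, B}, {B, C, E}, {B, D}. Prime attributes: {A, B, C, D, E}.
A --> D breaks BCNF: {A}⁺ = {A, D}, so {A} is not a superkey.
Since {D} ⊆ prime attributes and every other non-superkey FD also has a prime right side, the schema is in 3NF.

3NF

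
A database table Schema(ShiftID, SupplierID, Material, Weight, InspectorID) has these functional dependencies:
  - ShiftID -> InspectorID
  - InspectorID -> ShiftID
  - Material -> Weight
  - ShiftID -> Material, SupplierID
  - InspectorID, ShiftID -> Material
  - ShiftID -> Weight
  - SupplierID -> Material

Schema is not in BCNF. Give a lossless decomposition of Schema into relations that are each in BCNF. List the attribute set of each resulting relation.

{InspectorID, ShiftID, SupplierID}; {Material, SupplierID}; {Material, Weight}

Candidate keys of the original relation: {InspectorID}, {ShiftID}.
Within {InspectorID, Material, ShiftID, SupplierID, Weight}: {Material}⁺ ∩ {InspectorID, Material, ShiftID, SupplierID, Weight} = {Material, Weight}, not the whole set, so Material -> Weight violates BCNF; decompose into {Material, Weight} and {InspectorID, Material, ShiftID, SupplierID}.
{Material, Weight} is in BCNF.
Within {InspectorID, Material, ShiftID, SupplierID}: {SupplierID}⁺ ∩ {InspectorID, Material, ShiftID, SupplierID} = {Material, SupplierID}, not the whole set, so SupplierID -> Material violates BCNF; decompose into {Material, SupplierID} and {InspectorID, ShiftID, SupplierID}.
{Material, SupplierID} is in BCNF.
{InspectorID, ShiftID, SupplierID} is in BCNF.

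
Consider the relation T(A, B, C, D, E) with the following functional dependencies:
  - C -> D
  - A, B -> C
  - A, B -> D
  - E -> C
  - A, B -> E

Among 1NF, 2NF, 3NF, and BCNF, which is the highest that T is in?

2NF

Candidate key: {A, B}. Prime attributes: {A, B}.
C -> D breaks BCNF: {C}⁺ = {C, D}, so {C} is not a superkey.
C -> D determines the non-prime attribute {D} from a non-superkey — 3NF is violated.
Checking every proper subset of each key, none determines a non-prime attribute — 2NF is satisfied.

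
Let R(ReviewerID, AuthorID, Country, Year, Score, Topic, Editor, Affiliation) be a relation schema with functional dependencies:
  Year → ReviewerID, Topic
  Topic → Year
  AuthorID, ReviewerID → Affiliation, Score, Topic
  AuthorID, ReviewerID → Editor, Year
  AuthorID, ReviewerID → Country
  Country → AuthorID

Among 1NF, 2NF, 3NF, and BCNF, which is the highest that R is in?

3NF

Candidate keys: {AuthorID, ReviewerID}, {AuthorID, Topic}, {AuthorID, Year}, {Country, ReviewerID}, {Country, Topic}, {Country, Year}. Prime attributes: {AuthorID, Country, ReviewerID, Topic, Year}.
Year → ReviewerID, Topic breaks BCNF: {Year}⁺ = {ReviewerID, Topic, Year}, so {Year} is not a superkey.
Its right-hand attributes {ReviewerID, Topic} are all prime, as are those of every other non-superkey FD — the relation is in 3NF.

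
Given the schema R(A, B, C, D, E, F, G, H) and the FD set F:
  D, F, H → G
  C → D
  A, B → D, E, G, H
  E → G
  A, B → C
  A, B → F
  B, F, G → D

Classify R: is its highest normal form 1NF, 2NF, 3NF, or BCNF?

Candidate key: {A, B}. Prime attributes: {A, B}.
For D, F, H → G we have {D, F, H}⁺ = {D, F, G, H}; {D, F, H} is not a superkey, so BCNF fails.
D, F, H → G has non-prime {G} on the right and a non-superkey on the left, so 3NF fails.
Checking every proper subset of each key, none determines a non-prime attribute — 2NF is satisfied.

2NF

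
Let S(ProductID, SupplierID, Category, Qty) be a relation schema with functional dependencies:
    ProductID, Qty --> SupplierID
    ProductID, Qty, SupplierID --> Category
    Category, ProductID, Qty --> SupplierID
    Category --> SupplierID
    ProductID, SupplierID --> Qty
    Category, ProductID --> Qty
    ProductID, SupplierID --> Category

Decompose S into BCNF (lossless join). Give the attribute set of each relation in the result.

Candidate keys of the original relation: {Category, ProductID}, {ProductID, Qty}, {ProductID, SupplierID}.
In {Category, ProductID, Qty, SupplierID}, {Category} is not a superkey ({Category}⁺ restricted to this set is {Category, SupplierID}), so split on Category --> SupplierID into {Category, SupplierID} and {Category, ProductID, Qty}.
{Category, SupplierID} is in BCNF.
{Category, ProductID, Qty} is in BCNF.

{Category, ProductID, Qty}; {Category, SupplierID}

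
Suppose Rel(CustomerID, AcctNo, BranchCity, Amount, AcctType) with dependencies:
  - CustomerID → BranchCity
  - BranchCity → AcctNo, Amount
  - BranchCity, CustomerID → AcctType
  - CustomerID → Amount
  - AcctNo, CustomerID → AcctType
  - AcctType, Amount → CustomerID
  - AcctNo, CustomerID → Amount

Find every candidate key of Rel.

{CustomerID} is a candidate key since {CustomerID}⁺ = {AcctNo, AcctType, Amount, BranchCity, CustomerID} covers every attribute.
{AcctType, Amount} is a candidate key since {AcctType, Amount}⁺ = {AcctNo, AcctType, Amount, BranchCity, CustomerID} covers every attribute.
{AcctType, BranchCity} is a candidate key since {AcctType, BranchCity}⁺ = {AcctNo, AcctType, Amount, BranchCity, CustomerID} covers every attribute.
These are minimal and exhaustive — every other superkey contains one of them.

{AcctType, Amount}, {AcctType, BranchCity}, {CustomerID}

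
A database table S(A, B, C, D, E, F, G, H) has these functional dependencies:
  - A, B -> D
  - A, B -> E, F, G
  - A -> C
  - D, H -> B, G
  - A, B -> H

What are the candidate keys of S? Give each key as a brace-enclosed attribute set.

Attributes never on any right-hand side: {A} — every candidate key must contain it.
Closure of {A, B} is {A, B, C, D, E, F, G, H}, the whole schema; {A, B} is a candidate key.
Closure of {A, D, H} is {A, B, C, D, E, F, G, H}, the whole schema; {A, D, H} is a candidate key.
These are minimal and exhaustive — every other superkey contains one of them.

{A, B}, {A, D, H}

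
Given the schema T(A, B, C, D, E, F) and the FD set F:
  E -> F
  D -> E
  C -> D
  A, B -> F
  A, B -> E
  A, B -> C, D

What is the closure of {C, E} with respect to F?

Start with {C, E}.
E -> F applies; add {F} → now {C, E, F}.
C -> D applies; add {D} → now {C, D, E, F}.
No further FD applies.

{C, D, E, F}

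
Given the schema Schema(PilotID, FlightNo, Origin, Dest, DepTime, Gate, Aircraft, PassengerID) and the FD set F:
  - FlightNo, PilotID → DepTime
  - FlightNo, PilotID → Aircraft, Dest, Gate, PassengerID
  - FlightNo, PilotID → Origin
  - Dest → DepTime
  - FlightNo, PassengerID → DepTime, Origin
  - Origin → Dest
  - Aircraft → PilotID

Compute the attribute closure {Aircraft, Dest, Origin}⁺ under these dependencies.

{Aircraft, DepTime, Dest, Origin, PilotID}

Start with {Aircraft, Dest, Origin}.
Dest → DepTime applies; add {DepTime} → now {Aircraft, DepTime, Dest, Origin}.
Aircraft → PilotID applies; add {PilotID} → now {Aircraft, DepTime, Dest, Origin, PilotID}.
No further FD applies.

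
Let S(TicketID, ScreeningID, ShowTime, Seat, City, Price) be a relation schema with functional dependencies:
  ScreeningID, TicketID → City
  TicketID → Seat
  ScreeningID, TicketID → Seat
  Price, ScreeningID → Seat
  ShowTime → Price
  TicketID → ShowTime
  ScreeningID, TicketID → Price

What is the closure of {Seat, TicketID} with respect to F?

{Price, Seat, ShowTime, TicketID}

Start with {Seat, TicketID}.
TicketID → ShowTime applies; add {ShowTime} → now {Seat, ShowTime, TicketID}.
ShowTime → Price applies; add {Price} → now {Price, Seat, ShowTime, TicketID}.
No further FD applies.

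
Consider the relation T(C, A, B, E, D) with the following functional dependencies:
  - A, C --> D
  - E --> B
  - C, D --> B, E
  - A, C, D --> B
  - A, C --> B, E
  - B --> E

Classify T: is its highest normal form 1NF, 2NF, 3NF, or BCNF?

Candidate key: {A, C}. Prime attributes: {A, C}.
E --> B: {E}⁺ = {B, E}, which is not all of the attributes, so the left side is not a superkey — BCNF is violated.
E --> B has non-prime {B} on the right and a non-superkey on the left, so 3NF fails.
No proper subset of a key has a non-prime attribute in its closure, so there is no partial dependency; 2NF holds.

2NF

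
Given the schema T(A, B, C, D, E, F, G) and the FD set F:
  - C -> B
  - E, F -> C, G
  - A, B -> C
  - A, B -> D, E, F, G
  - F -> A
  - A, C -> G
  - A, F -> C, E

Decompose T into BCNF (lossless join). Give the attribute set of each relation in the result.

{A, C, D, E, F, G}; {B, C}

Candidate keys of the original relation: {A, B}, {A, C}, {F}.
In {A, B, C, D, E, F, G}, {C} is not a superkey ({C}⁺ restricted to this set is {B, C}), so split on C -> B into {B, C} and {A, C, D, E, F, G}.
{B, C}: every determinant is a superkey — BCNF.
{A, C, D, E, F, G}: every determinant is a superkey — BCNF.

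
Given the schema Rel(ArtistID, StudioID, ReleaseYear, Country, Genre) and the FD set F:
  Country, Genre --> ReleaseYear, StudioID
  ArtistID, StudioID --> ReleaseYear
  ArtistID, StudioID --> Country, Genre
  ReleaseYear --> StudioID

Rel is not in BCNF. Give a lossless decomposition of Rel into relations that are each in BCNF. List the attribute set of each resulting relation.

{ArtistID, Country, Genre}; {Country, Genre, ReleaseYear}; {ReleaseYear, StudioID}

Candidate keys of the original relation: {ArtistID, Country, Genre}, {ArtistID, ReleaseYear}, {ArtistID, StudioID}.
Within {ArtistID, Country, Genre, ReleaseYear, StudioID}: {Country, Genre}⁺ ∩ {ArtistID, Country, Genre, ReleaseYear, StudioID} = {Country, Genre, ReleaseYear, StudioID}, not the whole set, so Country, Genre --> ReleaseYear, StudioID violates BCNF; decompose into {Country, Genre, ReleaseYear, StudioID} and {ArtistID, Country, Genre}.
Within {Country, Genre, ReleaseYear, StudioID}: {ReleaseYear}⁺ ∩ {Country, Genre, ReleaseYear, StudioID} = {ReleaseYear, StudioID}, not the whole set, so ReleaseYear --> StudioID violates BCNF; decompose into {ReleaseYear, StudioID} and {Country, Genre, ReleaseYear}.
{ReleaseYear, StudioID} has no BCNF violation.
{Country, Genre, ReleaseYear} has no BCNF violation.
{ArtistID, Country, Genre} has no BCNF violation.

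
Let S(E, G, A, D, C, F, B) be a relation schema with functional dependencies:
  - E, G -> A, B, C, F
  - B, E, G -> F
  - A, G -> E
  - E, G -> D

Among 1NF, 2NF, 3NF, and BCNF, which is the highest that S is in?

BCNF

Candidate keys: {A, G}, {E, G}. Prime attributes: {A, E, G}.
The left-hand side of every FD is a superkey, so BCNF is satisfied.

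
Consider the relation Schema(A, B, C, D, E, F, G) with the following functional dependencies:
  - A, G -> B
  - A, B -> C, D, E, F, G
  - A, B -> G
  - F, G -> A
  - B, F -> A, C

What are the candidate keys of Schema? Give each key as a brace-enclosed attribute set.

Closure of {A, B} is {A, B, C, D, E, F, G}, the whole schema; {A, B} is a candidate key.
Closure of {A, G} is {A, B, C, D, E, F, G}, the whole schema; {A, G} is a candidate key.
Closure of {B, F} is {A, B, C, D, E, F, G}, the whole schema; {B, F} is a candidate key.
Closure of {F, G} is {A, B, C, D, E, F, G}, the whole schema; {F, G} is a candidate key.
No proper subset of any of these is a key, and no other minimal superkey exists.

{A, B}, {A, G}, {B, F}, {F, G}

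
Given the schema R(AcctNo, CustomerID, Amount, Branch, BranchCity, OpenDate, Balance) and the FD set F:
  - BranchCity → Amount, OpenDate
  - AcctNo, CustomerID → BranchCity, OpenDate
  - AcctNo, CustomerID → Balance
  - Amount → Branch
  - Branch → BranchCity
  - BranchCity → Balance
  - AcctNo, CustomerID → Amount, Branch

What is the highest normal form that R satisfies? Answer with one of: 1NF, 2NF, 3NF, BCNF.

Candidate key: {AcctNo, CustomerID}. Prime attributes: {AcctNo, CustomerID}.
For BranchCity → Amount, OpenDate we have {BranchCity}⁺ = {Amount, Balance, Branch, BranchCity, OpenDate}; {BranchCity} is not a superkey, so BCNF fails.
BranchCity → Amount, OpenDate has non-prime {Amount, OpenDate} on the right and a non-superkey on the left, so 3NF fails.
No non-prime attribute depends on a proper subset of any candidate key, so 2NF holds.

2NF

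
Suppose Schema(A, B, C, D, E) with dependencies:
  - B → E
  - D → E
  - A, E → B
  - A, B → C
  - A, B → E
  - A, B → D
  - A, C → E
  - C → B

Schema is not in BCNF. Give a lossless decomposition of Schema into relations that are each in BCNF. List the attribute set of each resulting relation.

{A, C, D}; {B, C}; {B, E}

Candidate keys of the original relation: {A, B}, {A, C}, {A, D}, {A, E}.
In {A, B, C, D, E}, {B} is not a superkey ({B}⁺ restricted to this set is {B, E}), so split on B → E into {B, E} and {A, B, C, D}.
{B, E} has no BCNF violation.
In {A, B, C, D}, {C} is not a superkey ({C}⁺ restricted to this set is {B, C}), so split on C → B into {B, C} and {A, C, D}.
{B, C} has no BCNF violation.
{A, C, D} has no BCNF violation.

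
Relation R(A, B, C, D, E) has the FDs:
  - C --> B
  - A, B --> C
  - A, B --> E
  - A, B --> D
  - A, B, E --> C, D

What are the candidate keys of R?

{A, B}, {A, C}

No FD produces {A}, so it must be in every candidate key.
{A, B} is a candidate key since {A, B}⁺ = {A, B, C, D, E} covers every attribute.
{A, C} is a candidate key since {A, C}⁺ = {A, B, C, D, E} covers every attribute.
No proper subset of any of these is a key, and no other minimal superkey exists.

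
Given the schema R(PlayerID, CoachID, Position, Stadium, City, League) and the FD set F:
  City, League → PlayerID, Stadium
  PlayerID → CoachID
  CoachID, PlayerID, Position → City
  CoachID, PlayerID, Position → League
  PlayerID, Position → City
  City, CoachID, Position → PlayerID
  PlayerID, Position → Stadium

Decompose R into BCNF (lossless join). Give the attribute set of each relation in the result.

{City, League, PlayerID, Stadium}; {City, League, Position}; {CoachID, PlayerID}

Candidate keys of the original relation: {City, CoachID, Position}, {City, League, Position}, {PlayerID, Position}.
{City, CoachID, League, PlayerID, Position, Stadium}: {City, League} determines {City, CoachID, League, PlayerID, Stadium} here but is not a superkey — split on City, League → CoachID, PlayerID, Stadium, giving {City, CoachID, League, PlayerID, Stadium} and {City, League, Position}.
{City, CoachID, League, PlayerID, Stadium}: {PlayerID} determines {CoachID, PlayerID} here but is not a superkey — split on PlayerID → CoachID, giving {CoachID, PlayerID} and {City, League, PlayerID, Stadium}.
{CoachID, PlayerID} has no BCNF violation.
{City, League, PlayerID, Stadium} has no BCNF violation.
{City, League, Position} has no BCNF violation.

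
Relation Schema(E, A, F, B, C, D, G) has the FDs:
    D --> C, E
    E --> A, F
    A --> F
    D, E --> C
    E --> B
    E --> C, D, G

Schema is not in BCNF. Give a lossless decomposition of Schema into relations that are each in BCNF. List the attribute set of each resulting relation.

Candidate keys of the original relation: {D}, {E}.
{A, B, C, D, E, F, G}: {A} determines {A, F} here but is not a superkey — split on A --> F, giving {A, F} and {A, B, C, D, E, G}.
{A, F} has no BCNF violation.
{A, B, C, D, E, G} has no BCNF violation.

{A, B, C, D, E, G}; {A, F}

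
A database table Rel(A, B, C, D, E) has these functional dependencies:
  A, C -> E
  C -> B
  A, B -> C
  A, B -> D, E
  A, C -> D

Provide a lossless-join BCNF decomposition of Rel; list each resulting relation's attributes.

Candidate keys of the original relation: {A, B}, {A, C}.
Within {A, B, C, D, E}: {C}⁺ ∩ {A, B, C, D, E} = {B, C}, not the whole set, so C -> B violates BCNF; decompose into {B, C} and {A, C, D, E}.
{B, C} has no BCNF violation.
{A, C, D, E} has no BCNF violation.

{A, C, D, E}; {B, C}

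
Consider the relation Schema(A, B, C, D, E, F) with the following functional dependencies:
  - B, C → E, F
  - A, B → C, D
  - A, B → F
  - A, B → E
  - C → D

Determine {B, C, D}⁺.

Start with {B, C, D}.
B, C → E, F applies; add {E, F} → now {B, C, D, E, F}.
No further FD applies.

{B, C, D, E, F}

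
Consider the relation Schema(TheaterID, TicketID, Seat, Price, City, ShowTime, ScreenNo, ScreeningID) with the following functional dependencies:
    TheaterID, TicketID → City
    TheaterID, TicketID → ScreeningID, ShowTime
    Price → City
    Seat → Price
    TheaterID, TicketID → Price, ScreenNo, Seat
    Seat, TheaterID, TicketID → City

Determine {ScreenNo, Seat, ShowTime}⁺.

{City, Price, ScreenNo, Seat, ShowTime}

Start with {ScreenNo, Seat, ShowTime}.
Seat → Price applies; add {Price} → now {Price, ScreenNo, Seat, ShowTime}.
Price → City applies; add {City} → now {City, Price, ScreenNo, Seat, ShowTime}.
No further FD applies.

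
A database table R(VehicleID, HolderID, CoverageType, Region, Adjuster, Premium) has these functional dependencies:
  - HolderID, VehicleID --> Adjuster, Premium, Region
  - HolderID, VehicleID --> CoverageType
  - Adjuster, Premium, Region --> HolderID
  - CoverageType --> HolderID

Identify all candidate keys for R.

{Adjuster, Premium, Region, VehicleID}, {CoverageType, VehicleID}, {HolderID, VehicleID}

Attributes never on any right-hand side: {VehicleID} — every candidate key must contain it.
{CoverageType, VehicleID}⁺ = {Adjuster, CoverageType, HolderID, Premium, Region, VehicleID} — all of the relation — so {CoverageType, VehicleID} is a candidate key.
{HolderID, VehicleID}⁺ = {Adjuster, CoverageType, HolderID, Premium, Region, VehicleID} — all of the relation — so {HolderID, VehicleID} is a candidate key.
{Adjuster, Premium, Region, VehicleID}⁺ = {Adjuster, CoverageType, HolderID, Premium, Region, VehicleID} — all of the relation — so {Adjuster, Premium, Region, VehicleID} is a candidate key.
No proper subset of any of these is a key, and no other minimal superkey exists.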